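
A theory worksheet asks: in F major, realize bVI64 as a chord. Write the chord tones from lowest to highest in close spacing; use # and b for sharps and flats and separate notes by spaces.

Ab Db F

Scale degree 6 in F major is D; lowering it a half step gives Db. bVI64 is a major triad on the lowered sixth degree, borrowed from the parallel minor.
So the chord is Db-F-Ab, a major triad.
The figured bass 64 indicates second inversion, placing the fifth (Ab) in the bass: Ab-Db-F.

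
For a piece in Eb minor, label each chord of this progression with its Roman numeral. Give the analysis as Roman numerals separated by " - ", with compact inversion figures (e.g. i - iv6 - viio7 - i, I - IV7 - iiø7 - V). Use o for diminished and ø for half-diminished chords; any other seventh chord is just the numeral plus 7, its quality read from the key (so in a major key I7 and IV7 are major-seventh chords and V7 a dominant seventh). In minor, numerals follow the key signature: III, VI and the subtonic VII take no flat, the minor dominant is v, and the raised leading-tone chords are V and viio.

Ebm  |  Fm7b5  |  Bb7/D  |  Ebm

i - iiø7 - V65 - i

Ebm: minor triad on Eb = scale degree 1 → i.
Fm7b5 has root F, degree 2 in Eb minor, so iiø7.
Bb7/D: root Bb is the dominant; dominant seventh chord there is V65.
Ebm has root Eb, degree 1 in Eb minor, so i.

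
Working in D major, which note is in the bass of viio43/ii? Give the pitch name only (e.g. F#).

The applied chord viio43/ii is rooted on D#: D#-F#-A-C.
The figure 43 means second inversion — the fifth is in the bass.

A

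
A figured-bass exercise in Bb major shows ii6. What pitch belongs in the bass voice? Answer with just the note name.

Eb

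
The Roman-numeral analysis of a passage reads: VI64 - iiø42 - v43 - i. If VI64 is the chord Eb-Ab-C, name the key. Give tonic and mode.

C minor

VI64 is given as Eb-Ab-C — a major triad with root Ab.
If Ab is scale degree 6 and the mode makes that degree carry a major triad, the tonic is C and the mode is minor.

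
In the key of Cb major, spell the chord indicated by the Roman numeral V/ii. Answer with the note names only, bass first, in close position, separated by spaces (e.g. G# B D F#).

Ab C Eb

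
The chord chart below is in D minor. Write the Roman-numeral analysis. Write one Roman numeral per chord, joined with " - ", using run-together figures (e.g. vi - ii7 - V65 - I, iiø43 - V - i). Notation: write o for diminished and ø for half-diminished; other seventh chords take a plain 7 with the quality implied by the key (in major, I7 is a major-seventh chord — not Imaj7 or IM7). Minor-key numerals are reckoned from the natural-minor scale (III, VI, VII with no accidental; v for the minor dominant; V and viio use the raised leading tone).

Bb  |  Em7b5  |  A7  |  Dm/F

VI - iiø7 - V7 - i6

Bb has root Bb, degree 6 in D minor, so VI.
Em7b5: root E is the supertonic; half-diminished seventh chord there is iiø7.
A7 has root A, degree 5 in D minor, so V7.
Dm/F: root D is the tonic; minor triad there is i6.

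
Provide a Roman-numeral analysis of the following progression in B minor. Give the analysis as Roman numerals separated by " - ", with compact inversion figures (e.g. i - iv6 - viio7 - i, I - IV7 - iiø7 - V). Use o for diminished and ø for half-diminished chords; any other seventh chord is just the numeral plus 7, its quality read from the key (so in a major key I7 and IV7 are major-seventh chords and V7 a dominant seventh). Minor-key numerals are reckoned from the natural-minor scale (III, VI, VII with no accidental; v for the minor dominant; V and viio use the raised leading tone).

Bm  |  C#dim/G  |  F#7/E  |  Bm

i - iio64 - V42 - i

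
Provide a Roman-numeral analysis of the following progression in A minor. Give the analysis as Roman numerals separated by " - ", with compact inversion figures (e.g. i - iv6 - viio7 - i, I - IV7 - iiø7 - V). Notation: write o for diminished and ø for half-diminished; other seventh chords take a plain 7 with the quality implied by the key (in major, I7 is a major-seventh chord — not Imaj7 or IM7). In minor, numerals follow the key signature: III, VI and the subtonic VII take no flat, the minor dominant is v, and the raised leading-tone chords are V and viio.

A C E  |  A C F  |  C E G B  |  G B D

i - VI6 - III7 - VII

A-C-E: root A is the tonic; minor triad there is i.
A-C-F: major triad on F = scale degree 6 → VI6.
C-E-G-B: root C is the mediant; major seventh chord there is III7.
G-B-D has root G, degree 7 in A minor, so VII.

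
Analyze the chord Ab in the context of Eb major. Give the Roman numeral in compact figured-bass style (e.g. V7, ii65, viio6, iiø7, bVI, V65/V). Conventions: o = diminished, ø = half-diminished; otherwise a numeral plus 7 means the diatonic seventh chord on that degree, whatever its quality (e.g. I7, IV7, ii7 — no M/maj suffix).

IV

Stacked in thirds the chord is Ab-C-Eb: a major triad on Ab.
Ab is scale degree 4 in Eb major, and a major triad on that degree is written IV.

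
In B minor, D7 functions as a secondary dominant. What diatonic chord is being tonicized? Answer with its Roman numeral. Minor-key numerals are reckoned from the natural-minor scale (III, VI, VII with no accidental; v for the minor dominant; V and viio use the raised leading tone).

VI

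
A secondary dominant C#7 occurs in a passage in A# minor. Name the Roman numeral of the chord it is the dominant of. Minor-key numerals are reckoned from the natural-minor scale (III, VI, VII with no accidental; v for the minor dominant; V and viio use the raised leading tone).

VI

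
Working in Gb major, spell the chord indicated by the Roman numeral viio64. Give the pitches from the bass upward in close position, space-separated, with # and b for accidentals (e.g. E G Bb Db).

Cb F Ab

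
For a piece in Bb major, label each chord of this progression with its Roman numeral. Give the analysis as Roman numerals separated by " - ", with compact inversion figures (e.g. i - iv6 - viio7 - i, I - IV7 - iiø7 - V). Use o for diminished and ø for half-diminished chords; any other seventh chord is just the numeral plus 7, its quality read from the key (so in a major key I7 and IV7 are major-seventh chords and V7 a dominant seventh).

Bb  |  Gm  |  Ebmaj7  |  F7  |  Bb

Bb has root Bb, degree 1 in Bb major, so I.
Gm: root G is the submediant; minor triad there is vi.
Ebmaj7 has root Eb, degree 4 in Bb major, so IV7.
F7: root F is the dominant; dominant seventh chord there is V7.
Bb has root Bb, degree 1 in Bb major, so I.

I - vi - IV7 - V7 - I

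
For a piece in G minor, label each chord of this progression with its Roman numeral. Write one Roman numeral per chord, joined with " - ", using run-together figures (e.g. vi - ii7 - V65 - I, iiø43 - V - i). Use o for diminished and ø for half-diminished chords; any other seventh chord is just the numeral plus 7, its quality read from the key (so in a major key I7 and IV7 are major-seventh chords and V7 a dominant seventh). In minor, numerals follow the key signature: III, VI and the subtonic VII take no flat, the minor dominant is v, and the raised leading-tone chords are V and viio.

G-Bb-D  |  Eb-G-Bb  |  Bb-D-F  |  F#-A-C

i - VI - III - viio

G-Bb-D: minor triad on G = scale degree 1 → i.
Eb-G-Bb: root Eb is the submediant; major triad there is VI.
Bb-D-F has root Bb, degree 3 in G minor, so III.
F#-A-C: diminished triad on F# = scale degree 7 → viio.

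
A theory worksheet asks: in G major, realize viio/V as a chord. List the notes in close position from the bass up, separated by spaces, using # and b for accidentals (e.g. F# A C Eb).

viio/V is a secondary leading-tone chord. The target V is D in G major; the applied chord is rooted a semitone below, on C#.
Building a diminished triad on C# gives C#-E-G.

C# E G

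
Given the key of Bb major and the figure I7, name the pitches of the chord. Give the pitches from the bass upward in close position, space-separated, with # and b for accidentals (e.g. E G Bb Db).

In Bb major, the tonic is Bb, and the diatonic chord built there is a major seventh chord.
Stacking thirds from Bb gives Bb-D-F-A.

Bb D F A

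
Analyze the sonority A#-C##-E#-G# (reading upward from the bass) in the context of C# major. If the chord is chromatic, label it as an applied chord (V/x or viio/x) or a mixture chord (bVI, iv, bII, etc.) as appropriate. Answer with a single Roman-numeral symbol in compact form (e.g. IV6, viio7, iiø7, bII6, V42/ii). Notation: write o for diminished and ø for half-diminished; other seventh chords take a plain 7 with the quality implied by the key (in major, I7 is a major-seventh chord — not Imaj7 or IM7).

V7/ii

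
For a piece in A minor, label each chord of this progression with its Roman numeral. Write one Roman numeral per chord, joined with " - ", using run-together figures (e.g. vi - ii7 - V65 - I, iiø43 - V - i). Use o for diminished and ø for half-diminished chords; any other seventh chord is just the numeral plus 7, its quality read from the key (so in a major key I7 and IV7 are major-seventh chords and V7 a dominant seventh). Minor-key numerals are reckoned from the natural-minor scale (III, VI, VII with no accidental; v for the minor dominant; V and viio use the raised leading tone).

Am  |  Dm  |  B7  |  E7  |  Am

Am: root A is the tonic; minor triad there is i.
Dm has root D, degree 4 in A minor, so iv.
B7: chromatic; B is V of V, so V7/V.
E7: dominant seventh chord on E = scale degree 5 → V7.
Am has root A, degree 1 in A minor, so i.

i - iv - V7/V - V7 - i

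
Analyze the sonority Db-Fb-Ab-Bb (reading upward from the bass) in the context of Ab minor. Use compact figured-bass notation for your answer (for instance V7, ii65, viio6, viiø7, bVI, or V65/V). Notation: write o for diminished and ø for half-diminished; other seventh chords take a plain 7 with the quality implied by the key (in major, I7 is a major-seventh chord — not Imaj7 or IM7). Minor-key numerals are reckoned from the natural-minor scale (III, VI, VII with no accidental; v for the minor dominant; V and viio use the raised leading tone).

Stacked in thirds the chord is Bb-Db-Fb-Ab: a half-diminished seventh chord on Bb.
Bb is scale degree 2 in Ab minor, and a half-diminished seventh chord on that degree is written iiø7.
With Db in the bass the chord is in first inversion, so the figured bass is 65.

iiø65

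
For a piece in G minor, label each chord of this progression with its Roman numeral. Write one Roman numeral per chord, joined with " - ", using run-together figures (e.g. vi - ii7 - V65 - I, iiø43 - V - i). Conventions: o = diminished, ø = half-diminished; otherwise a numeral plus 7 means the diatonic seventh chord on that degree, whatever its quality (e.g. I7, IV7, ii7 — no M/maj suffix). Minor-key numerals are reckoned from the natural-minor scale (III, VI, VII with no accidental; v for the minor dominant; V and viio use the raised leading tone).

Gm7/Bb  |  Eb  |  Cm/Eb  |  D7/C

Gm7/Bb: root G is the tonic; minor seventh chord there is i65.
Eb: root Eb is the submediant; major triad there is VI.
Cm/Eb: minor triad on C = scale degree 4 → iv6.
D7/C: dominant seventh chord on D = scale degree 5 → V42.

i65 - VI - iv6 - V42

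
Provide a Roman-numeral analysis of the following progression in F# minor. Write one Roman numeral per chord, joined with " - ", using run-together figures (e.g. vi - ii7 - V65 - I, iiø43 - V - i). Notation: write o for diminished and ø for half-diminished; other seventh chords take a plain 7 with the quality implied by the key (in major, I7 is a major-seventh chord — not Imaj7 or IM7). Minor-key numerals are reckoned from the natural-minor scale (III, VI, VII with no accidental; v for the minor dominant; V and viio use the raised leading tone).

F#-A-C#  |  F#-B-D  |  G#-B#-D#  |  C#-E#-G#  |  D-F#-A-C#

i - iv64 - V/V - V - VI7

F#-A-C# has root F#, degree 1 in F# minor, so i.
F#-B-D has root B, degree 4 in F# minor, so iv64.
G#-B#-D#: a major triad on G#, the applied dominant of V → V/V.
C#-E#-G# has root C#, degree 5 in F# minor, so V.
D-F#-A-C#: major seventh chord on D = scale degree 6 → VI7.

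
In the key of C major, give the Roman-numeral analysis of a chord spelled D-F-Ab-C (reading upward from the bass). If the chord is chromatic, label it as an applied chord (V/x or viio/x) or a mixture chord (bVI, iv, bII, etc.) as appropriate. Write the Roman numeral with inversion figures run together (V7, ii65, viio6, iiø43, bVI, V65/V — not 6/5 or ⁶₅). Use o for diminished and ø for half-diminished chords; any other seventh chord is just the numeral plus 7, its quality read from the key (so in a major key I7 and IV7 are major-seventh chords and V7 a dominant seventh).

iiø7

The pitches D-F-Ab-C form a half-diminished seventh chord rooted on D.
D is the second degree of C major. This is the half-diminished supertonic seventh, borrowed from the parallel minor.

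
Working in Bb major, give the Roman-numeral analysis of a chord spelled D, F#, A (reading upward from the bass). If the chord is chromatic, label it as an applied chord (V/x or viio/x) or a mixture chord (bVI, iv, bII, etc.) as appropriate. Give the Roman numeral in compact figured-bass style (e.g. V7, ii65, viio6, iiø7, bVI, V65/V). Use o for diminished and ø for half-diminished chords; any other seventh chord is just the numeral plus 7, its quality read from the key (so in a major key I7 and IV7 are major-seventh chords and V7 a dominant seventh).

V/vi

The pitches D-F#-A form a major triad rooted on D.
D is not a diatonic chord root with this quality in Bb major, but it lies a perfect fifth above G (vi), so the chord functions as an applied dominant of vi.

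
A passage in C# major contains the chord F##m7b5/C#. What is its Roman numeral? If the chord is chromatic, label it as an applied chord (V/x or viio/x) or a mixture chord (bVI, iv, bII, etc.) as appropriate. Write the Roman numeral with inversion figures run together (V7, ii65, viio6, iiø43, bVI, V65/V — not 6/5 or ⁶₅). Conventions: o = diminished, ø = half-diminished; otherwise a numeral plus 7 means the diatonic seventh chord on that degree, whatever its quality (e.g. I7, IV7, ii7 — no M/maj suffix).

The pitches F##-A#-C#-E# form a half-diminished seventh chord rooted on F##.
F## sits a half step below G# (V in C# major); a diminished chord there is the applied leading-tone chord of V.
With C# in the bass the chord is in second inversion, so the figured bass is 43.

viiø43/V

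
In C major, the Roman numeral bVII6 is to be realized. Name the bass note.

D

bVII in C major has root Bb; the chord is Bb-D-F.
The figure 6 means first inversion — the third is in the bass.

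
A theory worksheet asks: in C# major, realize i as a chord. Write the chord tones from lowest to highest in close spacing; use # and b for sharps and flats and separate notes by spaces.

i is the minor tonic, borrowed from the parallel minor. In C# major that root is C#.
So the chord is C#-E-G#, a minor triad.

C# E G#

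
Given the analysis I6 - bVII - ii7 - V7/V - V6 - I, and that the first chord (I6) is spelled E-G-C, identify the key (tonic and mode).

I6 is given as E-G-C — a major triad with root C.
If C is scale degree 1 and the mode makes that degree carry a major triad, the tonic is C and the mode is major.

C major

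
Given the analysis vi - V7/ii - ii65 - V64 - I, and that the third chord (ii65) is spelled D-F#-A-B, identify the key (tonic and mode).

The anchor chord is a minor seventh chord on B, labeled ii65.
ii65 on B implies B is the supertonic; that puts the tonic at A, and the lowercase numeral fits major mode.

A major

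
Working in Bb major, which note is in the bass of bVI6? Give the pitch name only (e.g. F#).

Bb

bVI in Bb major has root Gb; the chord is Gb-Bb-Db.
The figure 6 means first inversion — the third is in the bass.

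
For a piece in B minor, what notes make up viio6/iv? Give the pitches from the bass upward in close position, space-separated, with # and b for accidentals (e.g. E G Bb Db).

F# A D#

viio6/iv is a secondary leading-tone chord. The target iv is E in B minor; the applied chord is rooted a semitone below, on D#.
Building a diminished triad on D# gives D#-F#-A.
The figured bass 6 indicates first inversion, placing the third (F#) in the bass: F#-A-D#.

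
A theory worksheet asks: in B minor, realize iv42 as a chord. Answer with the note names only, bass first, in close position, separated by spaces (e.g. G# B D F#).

In B minor, the subdominant is E, and the diatonic chord built there is a minor seventh chord.
Stacking thirds from E gives E-G-B-D.
With the 42 figure the chord is in third inversion; from the bass D upward in close position it reads D-E-G-B.

D E G B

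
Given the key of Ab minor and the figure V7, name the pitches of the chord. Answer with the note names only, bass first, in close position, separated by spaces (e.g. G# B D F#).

Eb G Bb Db

In Ab minor, the fifth degree is Eb. The dominant is major (leading tone raised), so V is a dominant seventh chord.
Stacking thirds from Eb gives Eb-G-Bb-Db.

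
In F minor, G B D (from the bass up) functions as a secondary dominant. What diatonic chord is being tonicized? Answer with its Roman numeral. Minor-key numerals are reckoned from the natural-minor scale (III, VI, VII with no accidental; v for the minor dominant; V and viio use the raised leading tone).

V

The chord is a major triad on G.
A dominant resolves down a perfect fifth: G → C. In F minor, C is scale degree 5, i.e. V.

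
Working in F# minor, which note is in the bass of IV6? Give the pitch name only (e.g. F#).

D#

IV in F# minor has root B; the chord is B-D#-F#.
The figure 6 means first inversion — the third is in the bass.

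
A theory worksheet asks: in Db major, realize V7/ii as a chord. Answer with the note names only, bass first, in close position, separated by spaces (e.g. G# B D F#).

Bb D F Ab

The slash means an applied dominant: we want the dominant of ii. In Db major, ii is Eb minor, and its dominant is built on Bb.
Building a dominant seventh chord on Bb gives Bb-D-F-Ab.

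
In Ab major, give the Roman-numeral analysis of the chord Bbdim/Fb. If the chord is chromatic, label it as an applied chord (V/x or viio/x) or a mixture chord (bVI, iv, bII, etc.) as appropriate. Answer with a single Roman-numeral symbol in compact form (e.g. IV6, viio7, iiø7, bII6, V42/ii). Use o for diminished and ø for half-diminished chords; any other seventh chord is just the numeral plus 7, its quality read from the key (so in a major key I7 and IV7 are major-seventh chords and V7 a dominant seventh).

iio64

The pitches Bb-Db-Fb form a diminished triad rooted on Bb.
Bb is the second degree of Ab major. This is the diminished supertonic triad, borrowed from the parallel minor.
With Fb in the bass the chord is in second inversion, so the figured bass is 64.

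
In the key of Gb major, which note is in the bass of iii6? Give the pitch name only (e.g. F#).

iii in Gb major has root Bb; the chord is Bb-Db-F.
The figure 6 means first inversion — the third is in the bass.

Db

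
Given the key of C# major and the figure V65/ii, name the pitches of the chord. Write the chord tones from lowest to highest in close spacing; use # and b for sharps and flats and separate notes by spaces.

C## E# G# A#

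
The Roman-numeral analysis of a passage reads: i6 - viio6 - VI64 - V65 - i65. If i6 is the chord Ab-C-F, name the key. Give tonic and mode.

i6 is given as Ab-C-F — a minor triad with root F.
If F is scale degree 1 and the mode makes that degree carry a minor triad, the tonic is F and the mode is minor.

F minor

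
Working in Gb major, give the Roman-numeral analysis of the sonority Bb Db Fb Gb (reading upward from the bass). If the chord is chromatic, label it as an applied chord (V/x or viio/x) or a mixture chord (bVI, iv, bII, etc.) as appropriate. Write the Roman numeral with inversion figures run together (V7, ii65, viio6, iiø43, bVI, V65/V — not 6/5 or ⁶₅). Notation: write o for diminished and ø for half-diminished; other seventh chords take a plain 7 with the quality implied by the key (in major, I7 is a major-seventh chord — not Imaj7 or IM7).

Stacked in thirds the chord is Gb-Bb-Db-Fb: a dominant seventh chord on Gb.
Gb is not a diatonic chord root with this quality in Gb major, but it lies a perfect fifth above Cb (IV), so the chord functions as an applied dominant of IV.
With Bb in the bass the chord is in first inversion, so the figured bass is 65.

V65/IV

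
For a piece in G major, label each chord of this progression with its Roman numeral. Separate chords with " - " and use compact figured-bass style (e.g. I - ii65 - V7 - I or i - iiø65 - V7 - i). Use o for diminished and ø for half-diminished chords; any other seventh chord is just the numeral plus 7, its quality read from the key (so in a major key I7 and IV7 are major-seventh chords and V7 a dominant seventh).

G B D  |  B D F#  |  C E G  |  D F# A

I - iii - IV - V

G-B-D has root G, degree 1 in G major, so I.
B-D-F#: root B is the mediant; minor triad there is iii.
C-E-G: root C is the subdominant; major triad there is IV.
D-F#-A: root D is the dominant; major triad there is V.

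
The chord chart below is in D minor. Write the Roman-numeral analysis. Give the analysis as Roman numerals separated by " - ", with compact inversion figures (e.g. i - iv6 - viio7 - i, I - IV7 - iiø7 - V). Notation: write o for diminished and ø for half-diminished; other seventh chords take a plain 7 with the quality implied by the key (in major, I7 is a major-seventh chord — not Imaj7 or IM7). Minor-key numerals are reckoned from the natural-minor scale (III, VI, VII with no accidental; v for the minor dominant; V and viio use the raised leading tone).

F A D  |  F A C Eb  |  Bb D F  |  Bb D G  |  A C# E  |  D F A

i6 - V7/VI - VI - iv6 - V - i

F-A-D: minor triad on D = scale degree 1 → i6.
F-A-C-Eb: a dominant seventh chord on F, the applied dominant of VI → V7/VI.
Bb-D-F: major triad on Bb = scale degree 6 → VI.
Bb-D-G has root G, degree 4 in D minor, so iv6.
A-C#-E: root A is the dominant; major triad there is V.
D-F-A: root D is the tonic; minor triad there is i.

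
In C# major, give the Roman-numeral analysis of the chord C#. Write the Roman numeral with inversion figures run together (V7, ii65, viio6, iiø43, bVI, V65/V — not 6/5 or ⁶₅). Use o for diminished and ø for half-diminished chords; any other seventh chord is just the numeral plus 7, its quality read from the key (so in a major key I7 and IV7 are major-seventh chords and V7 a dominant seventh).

I

The pitches C#-E#-G# form a major triad rooted on C#.
C# is scale degree 1 in C# major, and a major triad on that degree is written I.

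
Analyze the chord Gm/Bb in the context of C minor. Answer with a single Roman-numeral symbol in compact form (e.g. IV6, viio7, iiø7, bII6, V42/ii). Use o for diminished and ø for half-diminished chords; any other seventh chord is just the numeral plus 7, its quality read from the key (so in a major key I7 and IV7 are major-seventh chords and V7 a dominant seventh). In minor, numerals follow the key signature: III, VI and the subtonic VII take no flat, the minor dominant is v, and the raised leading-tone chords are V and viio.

v6

The pitches G-Bb-D form a minor triad rooted on G.
In C minor, G is the dominant; the diatonic minor triad there is v.
With Bb in the bass the chord is in first inversion, so the figured bass is 6.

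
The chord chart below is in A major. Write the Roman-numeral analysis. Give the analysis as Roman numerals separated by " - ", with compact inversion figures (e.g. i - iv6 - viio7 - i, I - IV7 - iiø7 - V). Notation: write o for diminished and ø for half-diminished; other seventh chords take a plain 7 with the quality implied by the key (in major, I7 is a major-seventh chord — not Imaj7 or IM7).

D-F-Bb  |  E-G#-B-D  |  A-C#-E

bII6 - V7 - I

D-F-Bb is non-diatonic — a major triad on the lowered supertonic (Bb): the Neapolitan sixth, bII6 (third, D, in the bass — hence the 6).
E-G#-B-D has root E, degree 5 in A major, so V7.
A-C#-E: root A is the tonic; major triad there is I.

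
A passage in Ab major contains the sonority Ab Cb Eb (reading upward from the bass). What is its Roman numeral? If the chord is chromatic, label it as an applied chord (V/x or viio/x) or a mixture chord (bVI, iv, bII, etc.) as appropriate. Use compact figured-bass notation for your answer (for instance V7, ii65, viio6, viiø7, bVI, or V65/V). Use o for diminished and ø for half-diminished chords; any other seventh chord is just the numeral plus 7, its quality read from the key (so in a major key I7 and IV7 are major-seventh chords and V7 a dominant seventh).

Stacked in thirds the chord is Ab-Cb-Eb: a minor triad on Ab.
Ab is the first degree of Ab major. This is the minor tonic, borrowed from the parallel minor.

i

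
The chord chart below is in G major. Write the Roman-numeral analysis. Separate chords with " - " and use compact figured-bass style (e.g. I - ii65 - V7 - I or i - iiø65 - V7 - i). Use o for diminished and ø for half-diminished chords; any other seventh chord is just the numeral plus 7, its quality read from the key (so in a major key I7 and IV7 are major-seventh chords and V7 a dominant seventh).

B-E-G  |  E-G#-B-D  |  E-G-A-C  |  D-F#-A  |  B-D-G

B-E-G has root E, degree 6 in G major, so vi64.
E-G#-B-D: a dominant seventh chord on E, the applied dominant of ii → V7/ii.
E-G-A-C: root A is the supertonic; minor seventh chord there is ii43.
D-F#-A has root D, degree 5 in G major, so V.
B-D-G: major triad on G = scale degree 1 → I6.

vi64 - V7/ii - ii43 - V - I6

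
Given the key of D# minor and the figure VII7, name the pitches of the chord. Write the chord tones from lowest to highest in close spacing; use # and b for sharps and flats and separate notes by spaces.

C# E# G# B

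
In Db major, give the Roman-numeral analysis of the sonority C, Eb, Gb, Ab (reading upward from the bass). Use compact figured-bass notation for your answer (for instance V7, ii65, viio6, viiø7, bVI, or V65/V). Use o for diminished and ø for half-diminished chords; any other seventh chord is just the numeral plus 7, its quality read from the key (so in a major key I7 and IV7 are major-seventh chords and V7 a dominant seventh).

Stacked in thirds the chord is Ab-C-Eb-Gb: a dominant seventh chord on Ab.
Ab is scale degree 5 in Db major, and a dominant seventh chord on that degree is written V7.
With C in the bass the chord is in first inversion, so the figured bass is 65.

V65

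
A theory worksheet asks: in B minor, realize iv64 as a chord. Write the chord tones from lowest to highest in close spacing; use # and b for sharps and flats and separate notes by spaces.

B E G

In B minor, scale degree 4 is E, and the diatonic chord built there is a minor triad.
That chord is spelled E-G-B.
With the 64 figure the chord is in second inversion; from the bass B upward in close position it reads B-E-G.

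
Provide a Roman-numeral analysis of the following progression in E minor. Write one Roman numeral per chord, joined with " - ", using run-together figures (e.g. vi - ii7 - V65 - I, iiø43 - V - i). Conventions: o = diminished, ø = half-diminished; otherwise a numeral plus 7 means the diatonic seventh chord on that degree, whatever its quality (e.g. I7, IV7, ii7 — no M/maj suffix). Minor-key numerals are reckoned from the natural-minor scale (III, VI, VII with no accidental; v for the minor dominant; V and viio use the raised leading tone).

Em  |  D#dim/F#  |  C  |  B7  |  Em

i - viio6 - VI - V7 - i

Em: minor triad on E = scale degree 1 → i.
D#dim/F#: root D# is the leading tone; diminished triad there is viio6.
C: root C is the submediant; major triad there is VI.
B7: root B is the dominant; dominant seventh chord there is V7.
Em: root E is the tonic; minor triad there is i.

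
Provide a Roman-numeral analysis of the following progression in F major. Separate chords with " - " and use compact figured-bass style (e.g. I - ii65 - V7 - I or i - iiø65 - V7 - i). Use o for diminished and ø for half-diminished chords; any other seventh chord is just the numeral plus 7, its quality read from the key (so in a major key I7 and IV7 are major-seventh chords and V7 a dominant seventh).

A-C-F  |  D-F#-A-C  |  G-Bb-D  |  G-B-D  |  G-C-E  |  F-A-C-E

I6 - V7/ii - ii - V/V - V64 - I7

A-C-F: major triad on F = scale degree 1 → I6.
D-F#-A-C: a dominant seventh chord on D, the applied dominant of ii → V7/ii.
G-Bb-D: root G is the supertonic; minor triad there is ii.
G-B-D: a major triad on G, the applied dominant of V → V/V.
G-C-E: root C is the dominant; major triad there is V64.
F-A-C-E: root F is the tonic; major seventh chord there is I7.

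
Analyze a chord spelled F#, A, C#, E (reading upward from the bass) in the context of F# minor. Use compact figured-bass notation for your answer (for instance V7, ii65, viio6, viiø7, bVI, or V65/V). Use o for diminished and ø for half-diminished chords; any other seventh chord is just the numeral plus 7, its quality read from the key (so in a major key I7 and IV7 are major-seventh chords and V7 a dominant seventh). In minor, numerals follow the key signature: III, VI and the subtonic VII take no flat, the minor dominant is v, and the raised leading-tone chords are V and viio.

The pitches F#-A-C#-E form a minor seventh chord rooted on F#.
In F# minor, F# is the tonic; the diatonic minor seventh chord there is i7.

i7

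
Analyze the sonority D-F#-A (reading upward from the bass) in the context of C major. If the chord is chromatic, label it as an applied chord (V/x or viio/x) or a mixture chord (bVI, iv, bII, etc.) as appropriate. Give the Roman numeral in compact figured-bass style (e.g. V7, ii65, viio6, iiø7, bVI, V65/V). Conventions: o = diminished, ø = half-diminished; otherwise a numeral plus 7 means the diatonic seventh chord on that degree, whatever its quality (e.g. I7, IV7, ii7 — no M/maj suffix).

V/V

The pitches D-F#-A form a major triad rooted on D.
D is not a diatonic chord root with this quality in C major, but it lies a perfect fifth above G (V), so the chord functions as an applied dominant of V.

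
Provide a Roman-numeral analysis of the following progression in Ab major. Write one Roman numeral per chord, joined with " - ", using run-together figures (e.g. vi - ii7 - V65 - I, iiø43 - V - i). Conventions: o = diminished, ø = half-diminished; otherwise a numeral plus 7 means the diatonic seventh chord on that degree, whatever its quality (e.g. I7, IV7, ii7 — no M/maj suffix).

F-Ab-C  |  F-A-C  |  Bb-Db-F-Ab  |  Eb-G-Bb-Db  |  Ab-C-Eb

vi - V/ii - ii7 - V7 - I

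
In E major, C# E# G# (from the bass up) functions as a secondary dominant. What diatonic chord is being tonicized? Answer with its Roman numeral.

ii

The chord is a major triad on C#.
A dominant resolves down a perfect fifth: C# → F#. In E major, F# is scale degree 2, i.e. ii.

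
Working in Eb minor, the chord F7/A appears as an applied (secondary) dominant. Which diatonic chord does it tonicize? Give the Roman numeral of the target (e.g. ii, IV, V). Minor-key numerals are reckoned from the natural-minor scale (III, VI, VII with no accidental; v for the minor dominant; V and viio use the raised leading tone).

V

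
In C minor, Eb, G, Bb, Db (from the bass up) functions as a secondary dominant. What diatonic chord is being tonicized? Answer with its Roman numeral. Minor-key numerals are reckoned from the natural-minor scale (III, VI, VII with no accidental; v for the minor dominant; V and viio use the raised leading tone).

The chord is a dominant seventh chord on Eb.
A dominant resolves down a perfect fifth: Eb → Ab. In C minor, Ab is scale degree 6, i.e. VI.

VI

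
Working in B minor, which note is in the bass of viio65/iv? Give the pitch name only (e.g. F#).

F#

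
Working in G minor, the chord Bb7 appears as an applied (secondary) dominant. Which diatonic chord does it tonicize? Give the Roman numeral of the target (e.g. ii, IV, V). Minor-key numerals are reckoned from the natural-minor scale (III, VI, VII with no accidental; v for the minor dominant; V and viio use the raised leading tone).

The chord is a dominant seventh chord on Bb.
A dominant resolves down a perfect fifth: Bb → Eb. In G minor, Eb is scale degree 6, i.e. VI.

VI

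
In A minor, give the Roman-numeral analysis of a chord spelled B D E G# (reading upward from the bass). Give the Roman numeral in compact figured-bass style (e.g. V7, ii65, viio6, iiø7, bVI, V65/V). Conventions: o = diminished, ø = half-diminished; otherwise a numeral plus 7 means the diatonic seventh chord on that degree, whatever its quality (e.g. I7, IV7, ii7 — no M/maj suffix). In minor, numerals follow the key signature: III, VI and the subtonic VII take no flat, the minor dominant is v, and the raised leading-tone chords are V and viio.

V43

Stacked in thirds the chord is E-G#-B-D: a dominant seventh chord on E.
E is scale degree 5 in A minor, and a dominant seventh chord on that degree is written V7.
With B in the bass the chord is in second inversion, so the figured bass is 43.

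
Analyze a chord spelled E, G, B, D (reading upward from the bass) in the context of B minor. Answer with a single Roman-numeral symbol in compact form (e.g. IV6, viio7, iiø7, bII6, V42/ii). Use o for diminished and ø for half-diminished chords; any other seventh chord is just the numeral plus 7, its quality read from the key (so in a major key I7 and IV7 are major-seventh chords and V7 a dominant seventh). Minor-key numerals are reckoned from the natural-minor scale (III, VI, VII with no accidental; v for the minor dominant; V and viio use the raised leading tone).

iv7

Stacked in thirds the chord is E-G-B-D: a minor seventh chord on E.
In B minor, E is the subdominant; the diatonic minor seventh chord there is iv7.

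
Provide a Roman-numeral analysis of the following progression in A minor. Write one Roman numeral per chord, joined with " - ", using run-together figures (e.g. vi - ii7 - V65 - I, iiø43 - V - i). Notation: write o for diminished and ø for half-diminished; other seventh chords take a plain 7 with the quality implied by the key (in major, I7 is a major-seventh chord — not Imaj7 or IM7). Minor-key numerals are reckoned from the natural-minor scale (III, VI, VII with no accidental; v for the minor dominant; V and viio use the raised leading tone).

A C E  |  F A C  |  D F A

A-C-E: minor triad on A = scale degree 1 → i.
F-A-C: major triad on F = scale degree 6 → VI.
D-F-A has root D, degree 4 in A minor, so iv.

i - VI - iv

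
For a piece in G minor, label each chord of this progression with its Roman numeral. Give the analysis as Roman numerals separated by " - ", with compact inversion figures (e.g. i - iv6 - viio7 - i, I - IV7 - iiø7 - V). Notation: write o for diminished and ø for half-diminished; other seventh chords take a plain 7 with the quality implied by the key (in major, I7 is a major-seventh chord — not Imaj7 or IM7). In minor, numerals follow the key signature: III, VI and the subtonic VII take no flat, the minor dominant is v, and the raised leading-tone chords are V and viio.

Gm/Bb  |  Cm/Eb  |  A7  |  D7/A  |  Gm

i6 - iv6 - V7/V - V43 - i

Gm/Bb has root G, degree 1 in G minor, so i6.
Cm/Eb has root C, degree 4 in G minor, so iv6.
A7 is the secondary dominant of V (dominant seventh chord on A): V7/V.
D7/A: root D is the dominant; dominant seventh chord there is V43.
Gm: root G is the tonic; minor triad there is i.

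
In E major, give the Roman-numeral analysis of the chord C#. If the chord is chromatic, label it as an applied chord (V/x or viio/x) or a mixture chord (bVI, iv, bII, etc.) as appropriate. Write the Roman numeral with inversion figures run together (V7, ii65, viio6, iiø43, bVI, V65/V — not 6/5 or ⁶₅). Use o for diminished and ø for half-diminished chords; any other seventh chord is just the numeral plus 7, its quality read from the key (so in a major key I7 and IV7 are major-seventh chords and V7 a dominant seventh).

V/ii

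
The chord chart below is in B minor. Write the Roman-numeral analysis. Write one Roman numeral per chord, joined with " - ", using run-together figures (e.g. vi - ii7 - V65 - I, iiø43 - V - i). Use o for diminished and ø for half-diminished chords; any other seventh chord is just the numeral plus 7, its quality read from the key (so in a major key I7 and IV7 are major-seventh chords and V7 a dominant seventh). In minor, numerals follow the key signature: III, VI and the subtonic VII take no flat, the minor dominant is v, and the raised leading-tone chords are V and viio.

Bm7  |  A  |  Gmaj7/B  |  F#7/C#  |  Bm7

Bm7 has root B, degree 1 in B minor, so i7.
A has root A, degree 7 in B minor, so VII.
Gmaj7/B: major seventh chord on G = scale degree 6 → VI65.
F#7/C#: root F# is the dominant; dominant seventh chord there is V43.
Bm7: minor seventh chord on B = scale degree 1 → i7.

i7 - VII - VI65 - V43 - i7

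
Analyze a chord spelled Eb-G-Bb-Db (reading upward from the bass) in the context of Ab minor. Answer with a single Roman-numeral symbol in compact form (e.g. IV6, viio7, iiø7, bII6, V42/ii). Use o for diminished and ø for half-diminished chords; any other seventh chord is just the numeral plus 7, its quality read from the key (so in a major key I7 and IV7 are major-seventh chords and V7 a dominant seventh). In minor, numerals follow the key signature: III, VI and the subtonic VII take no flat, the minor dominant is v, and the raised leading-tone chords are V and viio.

Stacked in thirds the chord is Eb-G-Bb-Db: a dominant seventh chord on Eb.
Eb is scale degree 5 in Ab minor, and a dominant seventh chord on that degree is written V7.

V7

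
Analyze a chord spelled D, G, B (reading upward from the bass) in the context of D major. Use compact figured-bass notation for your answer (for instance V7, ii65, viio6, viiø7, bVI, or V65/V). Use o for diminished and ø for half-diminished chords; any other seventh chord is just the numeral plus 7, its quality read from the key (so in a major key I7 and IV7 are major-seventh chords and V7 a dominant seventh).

The pitches G-B-D form a major triad rooted on G.
In D major, G is the subdominant; the diatonic major triad there is IV.
With D in the bass the chord is in second inversion, so the figured bass is 64.

IV64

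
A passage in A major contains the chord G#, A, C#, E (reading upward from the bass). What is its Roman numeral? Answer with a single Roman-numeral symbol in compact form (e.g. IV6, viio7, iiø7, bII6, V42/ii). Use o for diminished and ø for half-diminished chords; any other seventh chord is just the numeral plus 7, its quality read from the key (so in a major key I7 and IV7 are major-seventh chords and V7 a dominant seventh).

Stacked in thirds the chord is A-C#-E-G#: a major seventh chord on A.
In A major, A is the tonic; the diatonic major seventh chord there is I7.
With G# in the bass the chord is in third inversion, so the figured bass is 42.

I42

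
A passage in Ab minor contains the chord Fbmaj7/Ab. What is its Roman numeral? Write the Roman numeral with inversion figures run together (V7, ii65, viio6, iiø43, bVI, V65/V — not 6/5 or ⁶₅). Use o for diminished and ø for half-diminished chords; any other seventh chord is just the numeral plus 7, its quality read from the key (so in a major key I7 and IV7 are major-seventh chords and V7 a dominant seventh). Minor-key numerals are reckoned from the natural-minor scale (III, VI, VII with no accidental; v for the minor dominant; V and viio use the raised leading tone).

VI65

Stacked in thirds the chord is Fb-Ab-Cb-Eb: a major seventh chord on Fb.
Fb is scale degree 6 in Ab minor, and a major seventh chord on that degree is written VI7.
With Ab in the bass the chord is in first inversion, so the figured bass is 65.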